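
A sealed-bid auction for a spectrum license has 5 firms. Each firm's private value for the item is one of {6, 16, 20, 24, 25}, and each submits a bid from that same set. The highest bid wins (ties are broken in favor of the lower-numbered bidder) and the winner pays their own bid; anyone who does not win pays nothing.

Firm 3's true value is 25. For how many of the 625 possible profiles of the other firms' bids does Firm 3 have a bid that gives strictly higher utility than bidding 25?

Others bid (6, 6, 6, 6): truth gives 0; bid 16 gives 9 > 0. Violating.
Others bid (6, 6, 6, 16): truth gives 0; bid 16 gives 9 > 0. Violating.
Others bid (6, 6, 6, 20): truth gives 0; bid 20 gives 5 > 0. Violating.
Others bid (6, 6, 6, 24): truth gives 0; bid 24 gives 1 > 0. Violating.
Others bid (6, 6, 6, 25): truth gives 0; no alternative beats it.
Others bid (6, 6, 16, 25): truth gives 0; no alternative beats it.
(Checking all 625 profiles: 144 have a profitable deviation, 481 do not.)

144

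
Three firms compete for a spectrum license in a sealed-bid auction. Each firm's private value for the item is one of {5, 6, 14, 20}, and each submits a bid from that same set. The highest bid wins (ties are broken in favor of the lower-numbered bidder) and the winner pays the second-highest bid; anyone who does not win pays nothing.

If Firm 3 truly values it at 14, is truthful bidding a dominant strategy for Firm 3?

Yes

Check each profile of the others' bids and compare truth against every alternative bid.
Others bid (5, 5): truth gives 9, best alternative gives 9.
Others bid (5, 6): truth gives 8, best alternative gives 8.
Others bid (6, 5): truth gives 8, best alternative gives 8.
Others bid (6, 6): truth gives 8, best alternative gives 8.
Others bid (5, 14): truth gives 0, best alternative gives 0.
Others bid (5, 20): truth gives 0, best alternative gives 0.
(Remaining 10 profiles checked similarly; truth is weakly best in each.)
In every case the truthful bid is at least as good as any alternative, so it is a dominant strategy.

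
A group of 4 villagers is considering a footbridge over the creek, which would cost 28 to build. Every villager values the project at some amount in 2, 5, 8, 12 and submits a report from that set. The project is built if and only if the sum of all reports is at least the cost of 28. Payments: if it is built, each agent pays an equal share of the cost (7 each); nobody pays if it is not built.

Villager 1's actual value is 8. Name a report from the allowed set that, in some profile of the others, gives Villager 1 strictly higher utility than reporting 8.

Suppose Villager 2 reports 2, Villager 3 reports 2 and Villager 4 reports 12.
Report 8: project not built, utility 0.
Report 12: project built, pays 7, utility 8 - 7 = 1.
So reporting 12 beats truth here (1 > 0).

12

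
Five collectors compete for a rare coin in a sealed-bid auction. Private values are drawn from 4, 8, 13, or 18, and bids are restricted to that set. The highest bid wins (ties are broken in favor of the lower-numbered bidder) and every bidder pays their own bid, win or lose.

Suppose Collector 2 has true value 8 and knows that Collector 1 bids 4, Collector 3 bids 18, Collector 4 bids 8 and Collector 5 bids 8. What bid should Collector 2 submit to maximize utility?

Bid 4: loses but pays 4, utility -4.
Bid 8: loses but pays 8, utility -8.
Bid 13: loses but pays 13, utility -13.
Bid 18: wins, pays 18, utility 8 - 18 = -10.
The best choice is 4 with utility -4.

4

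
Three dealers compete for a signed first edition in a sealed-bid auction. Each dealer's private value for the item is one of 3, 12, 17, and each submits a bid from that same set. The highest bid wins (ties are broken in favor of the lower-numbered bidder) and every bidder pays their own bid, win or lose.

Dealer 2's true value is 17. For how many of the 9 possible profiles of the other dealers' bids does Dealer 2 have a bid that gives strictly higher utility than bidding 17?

Others bid (3, 3): truth gives 0; bid 12 gives 5 > 0. Violating.
Others bid (3, 12): truth gives 0; bid 12 gives 5 > 0. Violating.
Others bid (17, 3): truth gives -17; bid 3 gives -3 > -17. Violating.
Others bid (17, 12): truth gives -17; bid 3 gives -3 > -17. Violating.
Others bid (3, 17): truth gives 0; no alternative beats it.
Others bid (12, 3): truth gives 0; no alternative beats it.
(Checking all 9 profiles: 5 have a profitable deviation, 4 do not.)

5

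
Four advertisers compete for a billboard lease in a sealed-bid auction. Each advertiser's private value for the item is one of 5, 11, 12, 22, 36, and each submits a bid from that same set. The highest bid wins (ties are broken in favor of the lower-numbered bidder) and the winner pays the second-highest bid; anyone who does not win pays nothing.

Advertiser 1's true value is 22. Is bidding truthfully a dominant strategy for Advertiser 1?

Check each profile of the others' bids and compare truth against every alternative bid.
Others bid (5, 5, 5): truth gives 17, best alternative gives 17.
Others bid (5, 5, 11): truth gives 11, best alternative gives 11.
Others bid (5, 11, 5): truth gives 11, best alternative gives 11.
Others bid (5, 11, 11): truth gives 11, best alternative gives 11.
Others bid (11, 5, 5): truth gives 11, best alternative gives 11.
Others bid (11, 5, 11): truth gives 11, best alternative gives 11.
(Remaining 119 profiles checked similarly; truth is weakly best in each.)
In every case the truthful bid is at least as good as any alternative, so it is a dominant strategy.

Yes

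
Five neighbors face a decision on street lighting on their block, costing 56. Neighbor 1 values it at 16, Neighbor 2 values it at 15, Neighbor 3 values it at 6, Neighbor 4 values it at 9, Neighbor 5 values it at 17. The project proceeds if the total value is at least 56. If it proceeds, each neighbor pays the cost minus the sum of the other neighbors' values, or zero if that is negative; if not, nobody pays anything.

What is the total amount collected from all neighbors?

Total value 63 ≥ cost 56, so it is built.
Neighbor 1: others sum to 47; max(0, 56 - 47) = 9.
Neighbor 2: others sum to 48; max(0, 56 - 48) = 8.
Neighbor 3: others sum to 57; max(0, 56 - 57) = 0.
Neighbor 4: others sum to 54; max(0, 56 - 54) = 2.
Neighbor 5: others sum to 46; max(0, 56 - 46) = 10.
Total collected = 9 + 8 + 0 + 2 + 10 = 29.

29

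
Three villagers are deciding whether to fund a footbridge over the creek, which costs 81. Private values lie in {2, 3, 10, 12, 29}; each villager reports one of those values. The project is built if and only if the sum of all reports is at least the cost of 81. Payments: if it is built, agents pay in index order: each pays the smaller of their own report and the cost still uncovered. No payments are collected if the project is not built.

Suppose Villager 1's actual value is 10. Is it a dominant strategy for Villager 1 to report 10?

Check each profile of the others' reports and compare truth against every alternative report.
Others report (2, 2): truth gives 0, best alternative gives 0.
Others report (2, 3): truth gives 0, best alternative gives 0.
Others report (2, 10): truth gives 0, best alternative gives 0.
Others report (2, 12): truth gives 0, best alternative gives 0.
Others report (2, 29): truth gives 0, best alternative gives 0.
Others report (3, 2): truth gives 0, best alternative gives 0.
(Remaining 19 profiles checked similarly; truth is weakly best in each.)
In every case the truthful report is at least as good as any alternative, so it is a dominant strategy.

Yes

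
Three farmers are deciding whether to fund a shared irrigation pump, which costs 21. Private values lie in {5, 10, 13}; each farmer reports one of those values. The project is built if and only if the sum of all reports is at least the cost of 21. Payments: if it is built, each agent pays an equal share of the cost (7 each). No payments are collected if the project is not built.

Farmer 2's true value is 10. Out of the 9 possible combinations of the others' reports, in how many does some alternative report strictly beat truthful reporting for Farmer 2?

Others report (5, 5): truth gives 0; report 13 gives 3 > 0. Violating.
Others report (5, 10): truth gives 3; no alternative beats it.
Others report (5, 13): truth gives 3; no alternative beats it.
(Checking all 9 profiles: 1 has a profitable deviation, 8 do not.)

1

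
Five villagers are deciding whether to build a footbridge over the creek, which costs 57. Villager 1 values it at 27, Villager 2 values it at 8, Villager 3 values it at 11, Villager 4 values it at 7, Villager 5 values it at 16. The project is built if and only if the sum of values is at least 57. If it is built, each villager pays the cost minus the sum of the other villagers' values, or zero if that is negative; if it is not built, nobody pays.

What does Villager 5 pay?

Total value 69 ≥ cost 57, so the project is built.
The other villagers' values sum to 53.
Cost minus that sum is 57 - 53 = 4.

4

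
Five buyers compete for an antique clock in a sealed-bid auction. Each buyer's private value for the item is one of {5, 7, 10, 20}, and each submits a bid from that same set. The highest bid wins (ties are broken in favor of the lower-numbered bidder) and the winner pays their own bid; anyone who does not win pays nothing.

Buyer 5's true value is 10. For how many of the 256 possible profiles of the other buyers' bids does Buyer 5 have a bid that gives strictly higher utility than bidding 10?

1

Others bid (5, 5, 5, 5): truth gives 0; bid 7 gives 3 > 0. Violating.
Others bid (5, 5, 5, 7): truth gives 0; no alternative beats it.
Others bid (5, 5, 5, 10): truth gives 0; no alternative beats it.
(Checking all 256 profiles: 1 has a profitable deviation, 255 do not.)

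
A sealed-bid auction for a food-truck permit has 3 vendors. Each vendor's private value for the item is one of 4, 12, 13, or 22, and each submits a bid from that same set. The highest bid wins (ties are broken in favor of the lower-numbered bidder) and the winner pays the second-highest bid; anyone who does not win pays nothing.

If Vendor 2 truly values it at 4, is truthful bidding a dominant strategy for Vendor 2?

Yes

Check each profile of the others' bids and compare truth against every alternative bid.
Others bid (4, 12): truth gives 0, best alternative gives -8.
Others bid (4, 4): truth gives 0, best alternative gives 0.
Others bid (4, 13): truth gives 0, best alternative gives 0.
Others bid (4, 22): truth gives 0, best alternative gives 0.
Others bid (12, 4): truth gives 0, best alternative gives 0.
Others bid (12, 12): truth gives 0, best alternative gives 0.
(Remaining 10 profiles checked similarly; truth is weakly best in each.)
In every case the truthful bid is at least as good as any alternative, so it is a dominant strategy.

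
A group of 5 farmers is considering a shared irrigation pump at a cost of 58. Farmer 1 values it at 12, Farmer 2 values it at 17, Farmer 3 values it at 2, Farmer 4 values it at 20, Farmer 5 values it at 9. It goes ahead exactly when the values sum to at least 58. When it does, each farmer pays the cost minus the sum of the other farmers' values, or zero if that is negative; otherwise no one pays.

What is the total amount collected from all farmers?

50

Total value 60 ≥ cost 58, so it is built.
Farmer 1: others sum to 48; max(0, 58 - 48) = 10.
Farmer 2: others sum to 43; max(0, 58 - 43) = 15.
Farmer 3: others sum to 58; max(0, 58 - 58) = 0.
Farmer 4: others sum to 40; max(0, 58 - 40) = 18.
Farmer 5: others sum to 51; max(0, 58 - 51) = 7.
Total collected = 10 + 15 + 0 + 18 + 7 = 50.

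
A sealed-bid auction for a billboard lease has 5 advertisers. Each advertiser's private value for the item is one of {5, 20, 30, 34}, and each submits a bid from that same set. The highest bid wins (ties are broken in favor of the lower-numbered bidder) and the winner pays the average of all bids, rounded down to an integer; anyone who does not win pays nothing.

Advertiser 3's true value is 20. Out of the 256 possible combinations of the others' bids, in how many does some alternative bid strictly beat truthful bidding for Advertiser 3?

35

Others bid (5, 5, 5, 30): truth gives 0; bid 30 gives 5 > 0. Violating.
Others bid (5, 5, 5, 34): truth gives 0; bid 34 gives 4 > 0. Violating.
Others bid (5, 5, 20, 30): truth gives 0; bid 30 gives 2 > 0. Violating.
Others bid (5, 5, 20, 34): truth gives 0; bid 34 gives 1 > 0. Violating.
Others bid (5, 5, 5, 5): truth gives 12; no alternative beats it.
Others bid (5, 5, 5, 20): truth gives 9; no alternative beats it.
(Checking all 256 profiles: 35 have a profitable deviation, 221 do not.)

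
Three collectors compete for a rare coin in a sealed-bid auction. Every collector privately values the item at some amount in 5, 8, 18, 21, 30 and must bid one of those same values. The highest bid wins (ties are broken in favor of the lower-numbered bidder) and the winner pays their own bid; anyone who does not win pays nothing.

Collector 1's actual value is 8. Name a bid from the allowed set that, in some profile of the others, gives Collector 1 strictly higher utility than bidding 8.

Suppose Collector 2 bids 5 and Collector 3 bids 5.
Bid 8: wins, pays 8, utility 8 - 8 = 0.
Bid 5: wins, pays 5, utility 8 - 5 = 3.
So bidding 5 beats truth here (3 > 0).

5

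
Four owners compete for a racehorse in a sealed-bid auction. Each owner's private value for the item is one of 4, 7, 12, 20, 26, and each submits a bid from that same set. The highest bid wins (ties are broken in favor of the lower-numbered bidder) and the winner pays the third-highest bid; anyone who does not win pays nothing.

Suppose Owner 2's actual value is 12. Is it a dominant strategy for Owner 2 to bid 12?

Consider the case where Owner 1 bids 4, Owner 3 bids 4 and Owner 4 bids 20.
Truthful bid 12: loses, pays 0, utility 0.
Bid 20 instead: wins, pays 4, utility 12 - 4 = 8.
Since 8 > 0, bidding 20 is strictly better here, so truthful bidding is not dominant.

No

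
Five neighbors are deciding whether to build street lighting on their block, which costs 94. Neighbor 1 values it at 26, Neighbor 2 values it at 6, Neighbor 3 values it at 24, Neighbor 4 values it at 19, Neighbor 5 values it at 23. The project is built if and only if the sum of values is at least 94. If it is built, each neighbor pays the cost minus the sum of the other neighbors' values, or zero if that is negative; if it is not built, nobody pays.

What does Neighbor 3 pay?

20

Total value 98 ≥ cost 94, so the project is built.
The other neighbors' values sum to 74.
Cost minus that sum is 94 - 74 = 20.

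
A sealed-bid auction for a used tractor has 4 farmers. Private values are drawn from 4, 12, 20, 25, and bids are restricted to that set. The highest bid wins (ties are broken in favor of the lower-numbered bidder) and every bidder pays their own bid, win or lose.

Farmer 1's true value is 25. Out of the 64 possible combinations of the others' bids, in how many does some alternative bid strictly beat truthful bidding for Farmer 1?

Others bid (4, 4, 4): truth gives 0; bid 4 gives 21 > 0. Violating.
Others bid (4, 4, 12): truth gives 0; bid 12 gives 13 > 0. Violating.
Others bid (4, 4, 20): truth gives 0; bid 20 gives 5 > 0. Violating.
Others bid (4, 12, 4): truth gives 0; bid 12 gives 13 > 0. Violating.
Others bid (4, 4, 25): truth gives 0; no alternative beats it.
Others bid (4, 12, 25): truth gives 0; no alternative beats it.
(Checking all 64 profiles: 27 have a profitable deviation, 37 do not.)

27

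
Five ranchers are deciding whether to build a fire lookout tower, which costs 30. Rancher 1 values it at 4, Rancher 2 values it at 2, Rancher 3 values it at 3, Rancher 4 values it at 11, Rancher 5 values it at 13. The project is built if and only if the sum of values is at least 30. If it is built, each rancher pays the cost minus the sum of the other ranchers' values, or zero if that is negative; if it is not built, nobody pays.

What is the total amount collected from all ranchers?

Total value 33 ≥ cost 30, so it is built.
Rancher 1: others sum to 29; max(0, 30 - 29) = 1.
Rancher 2: others sum to 31; max(0, 30 - 31) = 0.
Rancher 3: others sum to 30; max(0, 30 - 30) = 0.
Rancher 4: others sum to 22; max(0, 30 - 22) = 8.
Rancher 5: others sum to 20; max(0, 30 - 20) = 10.
Total collected = 1 + 0 + 0 + 8 + 10 = 19.

19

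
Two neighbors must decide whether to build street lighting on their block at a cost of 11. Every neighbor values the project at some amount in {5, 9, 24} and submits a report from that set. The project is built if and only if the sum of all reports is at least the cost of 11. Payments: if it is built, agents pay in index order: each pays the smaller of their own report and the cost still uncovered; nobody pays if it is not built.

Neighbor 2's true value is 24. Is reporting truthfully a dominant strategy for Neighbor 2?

Yes

Check each profile of the others' reports and compare truth against every alternative report.
Others report (24): truth gives 24, best alternative gives 24.
Others report (9): truth gives 22, best alternative gives 22.
Others report (5): truth gives 18, best alternative gives 18.
In every case the truthful report is at least as good as any alternative, so it is a dominant strategy.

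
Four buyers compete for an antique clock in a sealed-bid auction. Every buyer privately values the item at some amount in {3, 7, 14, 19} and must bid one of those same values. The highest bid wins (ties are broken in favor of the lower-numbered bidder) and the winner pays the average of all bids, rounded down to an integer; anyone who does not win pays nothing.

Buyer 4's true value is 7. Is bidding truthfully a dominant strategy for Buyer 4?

No

Consider the case where Buyer 1 bids 3, Buyer 2 bids 3 and Buyer 3 bids 7.
Truthful bid 7: loses, pays 0, utility 0.
Bid 14 instead: wins, pays 6, utility 7 - 6 = 1.
Since 1 > 0, bidding 14 is strictly better here, so truthful bidding is not dominant.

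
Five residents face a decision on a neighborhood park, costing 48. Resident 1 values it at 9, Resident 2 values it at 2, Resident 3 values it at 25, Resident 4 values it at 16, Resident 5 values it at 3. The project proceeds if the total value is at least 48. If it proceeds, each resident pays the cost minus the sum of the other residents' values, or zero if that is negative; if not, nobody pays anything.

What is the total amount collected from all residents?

Total value 55 ≥ cost 48, so it is built.
Resident 1: others sum to 46; max(0, 48 - 46) = 2.
Resident 2: others sum to 53; max(0, 48 - 53) = 0.
Resident 3: others sum to 30; max(0, 48 - 30) = 18.
Resident 4: others sum to 39; max(0, 48 - 39) = 9.
Resident 5: others sum to 52; max(0, 48 - 52) = 0.
Total collected = 2 + 0 + 18 + 9 + 0 = 29.

29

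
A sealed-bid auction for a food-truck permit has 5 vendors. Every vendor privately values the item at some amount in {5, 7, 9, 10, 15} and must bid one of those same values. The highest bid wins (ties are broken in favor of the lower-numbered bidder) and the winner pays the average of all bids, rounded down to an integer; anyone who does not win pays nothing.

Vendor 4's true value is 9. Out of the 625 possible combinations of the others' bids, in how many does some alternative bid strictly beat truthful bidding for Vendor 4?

110

Others bid (5, 5, 5, 7): truth gives 3; bid 7 gives 4 > 3. Violating.
Others bid (5, 5, 5, 10): truth gives 0; bid 10 gives 2 > 0. Violating.
Others bid (5, 5, 7, 10): truth gives 0; bid 10 gives 2 > 0. Violating.
Others bid (5, 5, 9, 5): truth gives 0; bid 10 gives 3 > 0. Violating.
Others bid (5, 5, 5, 5): truth gives 4; no alternative beats it.
Others bid (5, 5, 5, 9): truth gives 3; no alternative beats it.
(Checking all 625 profiles: 110 have a profitable deviation, 515 do not.)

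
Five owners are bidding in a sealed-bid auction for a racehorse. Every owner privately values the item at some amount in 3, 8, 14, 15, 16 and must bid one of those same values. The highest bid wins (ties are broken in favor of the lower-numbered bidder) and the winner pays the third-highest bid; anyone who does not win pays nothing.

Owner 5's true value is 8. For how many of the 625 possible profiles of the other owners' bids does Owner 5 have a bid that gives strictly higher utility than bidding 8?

Others bid (3, 3, 3, 8): truth gives 0; bid 14 gives 5 > 0. Violating.
Others bid (3, 3, 3, 14): truth gives 0; bid 15 gives 5 > 0. Violating.
Others bid (3, 3, 3, 15): truth gives 0; bid 16 gives 5 > 0. Violating.
Others bid (3, 3, 8, 3): truth gives 0; bid 14 gives 5 > 0. Violating.
Others bid (3, 3, 3, 3): truth gives 5; no alternative beats it.
Others bid (3, 3, 3, 16): truth gives 0; no alternative beats it.
(Checking all 625 profiles: 12 have a profitable deviation, 613 do not.)

12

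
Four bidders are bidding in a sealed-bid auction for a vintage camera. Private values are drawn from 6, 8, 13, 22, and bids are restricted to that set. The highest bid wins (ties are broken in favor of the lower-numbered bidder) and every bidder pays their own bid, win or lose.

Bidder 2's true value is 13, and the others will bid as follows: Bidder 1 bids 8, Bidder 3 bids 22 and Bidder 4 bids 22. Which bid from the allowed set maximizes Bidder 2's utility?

6

Bid 6: loses but pays 6, utility -6.
Bid 8: loses but pays 8, utility -8.
Bid 13: loses but pays 13, utility -13.
Bid 22: wins, pays 22, utility 13 - 22 = -9.
The best choice is 6 with utility -6.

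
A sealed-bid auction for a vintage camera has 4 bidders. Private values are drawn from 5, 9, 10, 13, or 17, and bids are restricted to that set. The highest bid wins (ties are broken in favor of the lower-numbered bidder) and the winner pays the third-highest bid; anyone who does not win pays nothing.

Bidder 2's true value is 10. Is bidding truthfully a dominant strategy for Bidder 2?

No

Consider the case where Bidder 1 bids 5, Bidder 3 bids 5 and Bidder 4 bids 13.
Truthful bid 10: loses, pays 0, utility 0.
Bid 13 instead: wins, pays 5, utility 10 - 5 = 5.
Since 5 > 0, bidding 13 is strictly better here, so truthful bidding is not dominant.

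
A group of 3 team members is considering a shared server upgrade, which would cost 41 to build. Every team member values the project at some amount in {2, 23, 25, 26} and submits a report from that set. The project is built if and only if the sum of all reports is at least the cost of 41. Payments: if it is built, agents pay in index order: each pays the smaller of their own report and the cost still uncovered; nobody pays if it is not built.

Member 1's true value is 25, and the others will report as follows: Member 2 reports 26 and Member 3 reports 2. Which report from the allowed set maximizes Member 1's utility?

23

Report 2: project not built, utility 0.
Report 23: project built, pays 23, utility 25 - 23 = 2.
Report 25: project built, pays 25, utility 25 - 25 = 0.
Report 26: project built, pays 26, utility 25 - 26 = -1.
The best choice is 23 with utility 2.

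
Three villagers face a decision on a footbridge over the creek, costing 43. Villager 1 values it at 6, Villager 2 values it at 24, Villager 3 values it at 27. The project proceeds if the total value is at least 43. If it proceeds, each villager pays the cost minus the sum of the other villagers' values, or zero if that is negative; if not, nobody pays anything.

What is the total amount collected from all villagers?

Total value 57 ≥ cost 43, so it is built.
Villager 1: others sum to 51; max(0, 43 - 51) = 0.
Villager 2: others sum to 33; max(0, 43 - 33) = 10.
Villager 3: others sum to 30; max(0, 43 - 30) = 13.
Total collected = 0 + 10 + 13 = 23.

23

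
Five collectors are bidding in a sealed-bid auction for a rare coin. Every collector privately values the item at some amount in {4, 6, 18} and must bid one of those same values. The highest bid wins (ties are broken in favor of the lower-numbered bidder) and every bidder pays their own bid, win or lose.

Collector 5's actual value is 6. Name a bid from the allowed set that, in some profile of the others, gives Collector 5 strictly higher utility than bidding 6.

4

Suppose Collector 1 bids 4, Collector 2 bids 4, Collector 3 bids 4 and Collector 4 bids 6.
Bid 6: loses but pays 6, utility -6.
Bid 4: loses but pays 4, utility -4.
So bidding 4 beats truth here (-4 > -6).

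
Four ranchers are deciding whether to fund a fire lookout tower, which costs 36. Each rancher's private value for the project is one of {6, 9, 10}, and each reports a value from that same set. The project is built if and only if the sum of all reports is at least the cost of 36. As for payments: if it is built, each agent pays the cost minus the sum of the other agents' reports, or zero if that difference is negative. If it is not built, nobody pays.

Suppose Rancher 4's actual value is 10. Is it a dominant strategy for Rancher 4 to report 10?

Check each profile of the others' reports and compare truth against every alternative report.
Others report (10, 10, 10): truth gives 4, best alternative gives 4.
Others report (9, 10, 10): truth gives 3, best alternative gives 3.
Others report (10, 9, 10): truth gives 3, best alternative gives 3.
Others report (10, 10, 9): truth gives 3, best alternative gives 3.
Others report (9, 9, 10): truth gives 2, best alternative gives 2.
Others report (9, 10, 9): truth gives 2, best alternative gives 2.
(Remaining 21 profiles checked similarly; truth is weakly best in each.)
In every case the truthful report is at least as good as any alternative, so it is a dominant strategy.

Yes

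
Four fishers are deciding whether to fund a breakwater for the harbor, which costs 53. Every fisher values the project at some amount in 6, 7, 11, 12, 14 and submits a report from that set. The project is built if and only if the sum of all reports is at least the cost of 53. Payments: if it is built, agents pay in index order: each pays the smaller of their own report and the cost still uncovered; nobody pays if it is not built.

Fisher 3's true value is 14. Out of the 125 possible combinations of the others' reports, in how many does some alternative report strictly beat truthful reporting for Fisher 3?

Others report (14, 14, 14): truth gives 0; report 11 gives 3 > 0. Violating.
Others report (6, 6, 6): truth gives 0; no alternative beats it.
Others report (6, 6, 7): truth gives 0; no alternative beats it.
(Checking all 125 profiles: 1 has a profitable deviation, 124 do not.)

1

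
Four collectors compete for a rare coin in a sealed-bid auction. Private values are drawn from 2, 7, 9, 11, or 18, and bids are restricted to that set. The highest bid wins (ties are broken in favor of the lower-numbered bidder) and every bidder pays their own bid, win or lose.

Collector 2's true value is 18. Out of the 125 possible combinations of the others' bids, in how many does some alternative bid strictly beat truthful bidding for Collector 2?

73

Others bid (2, 2, 2): truth gives 0; bid 7 gives 11 > 0. Violating.
Others bid (2, 2, 7): truth gives 0; bid 7 gives 11 > 0. Violating.
Others bid (2, 2, 9): truth gives 0; bid 9 gives 9 > 0. Violating.
Others bid (2, 2, 11): truth gives 0; bid 11 gives 7 > 0. Violating.
Others bid (2, 2, 18): truth gives 0; no alternative beats it.
Others bid (2, 7, 18): truth gives 0; no alternative beats it.
(Checking all 125 profiles: 73 have a profitable deviation, 52 do not.)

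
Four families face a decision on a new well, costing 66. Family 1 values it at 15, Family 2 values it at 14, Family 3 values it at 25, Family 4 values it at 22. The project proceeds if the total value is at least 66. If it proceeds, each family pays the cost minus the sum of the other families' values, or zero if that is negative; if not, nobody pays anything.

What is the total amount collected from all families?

Total value 76 ≥ cost 66, so it is built.
Family 1: others sum to 61; max(0, 66 - 61) = 5.
Family 2: others sum to 62; max(0, 66 - 62) = 4.
Family 3: others sum to 51; max(0, 66 - 51) = 15.
Family 4: others sum to 54; max(0, 66 - 54) = 12.
Total collected = 5 + 4 + 15 + 12 = 36.

36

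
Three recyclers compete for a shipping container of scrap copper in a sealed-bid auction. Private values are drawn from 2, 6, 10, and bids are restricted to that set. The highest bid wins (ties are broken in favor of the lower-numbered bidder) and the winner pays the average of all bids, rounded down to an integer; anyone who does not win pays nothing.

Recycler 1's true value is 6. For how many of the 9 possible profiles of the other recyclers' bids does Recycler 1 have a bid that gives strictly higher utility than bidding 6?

1

Others bid (2, 2): truth gives 3; bid 2 gives 4 > 3. Violating.
Others bid (2, 6): truth gives 2; no alternative beats it.
Others bid (2, 10): truth gives 0; no alternative beats it.
(Checking all 9 profiles: 1 has a profitable deviation, 8 do not.)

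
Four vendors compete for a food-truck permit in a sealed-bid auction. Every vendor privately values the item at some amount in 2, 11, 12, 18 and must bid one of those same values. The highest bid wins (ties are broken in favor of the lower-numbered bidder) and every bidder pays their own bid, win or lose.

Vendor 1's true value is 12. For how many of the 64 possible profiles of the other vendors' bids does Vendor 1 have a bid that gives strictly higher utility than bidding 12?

Others bid (2, 2, 2): truth gives 0; bid 2 gives 10 > 0. Violating.
Others bid (2, 2, 11): truth gives 0; bid 11 gives 1 > 0. Violating.
Others bid (2, 2, 18): truth gives -12; bid 2 gives -2 > -12. Violating.
Others bid (2, 11, 2): truth gives 0; bid 11 gives 1 > 0. Violating.
Others bid (2, 2, 12): truth gives 0; no alternative beats it.
Others bid (2, 11, 12): truth gives 0; no alternative beats it.
(Checking all 64 profiles: 45 have a profitable deviation, 19 do not.)

45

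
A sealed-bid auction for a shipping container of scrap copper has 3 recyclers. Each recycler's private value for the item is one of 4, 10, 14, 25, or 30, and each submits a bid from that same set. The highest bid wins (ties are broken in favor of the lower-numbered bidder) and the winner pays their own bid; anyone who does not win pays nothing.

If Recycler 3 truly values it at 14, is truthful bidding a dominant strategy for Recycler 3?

Consider the case where Recycler 1 bids 4 and Recycler 2 bids 4.
Truthful bid 14: wins, pays 14, utility 14 - 14 = 0.
Bid 10 instead: wins, pays 10, utility 14 - 10 = 4.
Since 4 > 0, bidding 10 is strictly better here, so truthful bidding is not dominant.

No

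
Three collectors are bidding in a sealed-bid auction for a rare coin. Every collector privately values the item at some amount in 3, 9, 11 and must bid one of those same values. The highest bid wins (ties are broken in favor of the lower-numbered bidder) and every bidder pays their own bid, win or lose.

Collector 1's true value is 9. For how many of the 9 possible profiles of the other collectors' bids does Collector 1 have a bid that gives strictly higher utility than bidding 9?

6

Others bid (3, 3): truth gives 0; bid 3 gives 6 > 0. Violating.
Others bid (3, 11): truth gives -9; bid 11 gives -2 > -9. Violating.
Others bid (9, 11): truth gives -9; bid 11 gives -2 > -9. Violating.
Others bid (11, 3): truth gives -9; bid 11 gives -2 > -9. Violating.
Others bid (3, 9): truth gives 0; no alternative beats it.
Others bid (9, 3): truth gives 0; no alternative beats it.
(Checking all 9 profiles: 6 have a profitable deviation, 3 do not.)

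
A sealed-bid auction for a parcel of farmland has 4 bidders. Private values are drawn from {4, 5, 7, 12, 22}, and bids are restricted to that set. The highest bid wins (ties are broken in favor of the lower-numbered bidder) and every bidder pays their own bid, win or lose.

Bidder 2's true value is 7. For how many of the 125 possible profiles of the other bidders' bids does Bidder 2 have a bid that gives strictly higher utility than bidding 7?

111

Others bid (4, 4, 4): truth gives 0; bid 5 gives 2 > 0. Violating.
Others bid (4, 4, 5): truth gives 0; bid 5 gives 2 > 0. Violating.
Others bid (4, 4, 12): truth gives -7; bid 4 gives -4 > -7. Violating.
Others bid (4, 4, 22): truth gives -7; bid 4 gives -4 > -7. Violating.
Others bid (4, 4, 7): truth gives 0; no alternative beats it.
Others bid (4, 5, 7): truth gives 0; no alternative beats it.
(Checking all 125 profiles: 111 have a profitable deviation, 14 do not.)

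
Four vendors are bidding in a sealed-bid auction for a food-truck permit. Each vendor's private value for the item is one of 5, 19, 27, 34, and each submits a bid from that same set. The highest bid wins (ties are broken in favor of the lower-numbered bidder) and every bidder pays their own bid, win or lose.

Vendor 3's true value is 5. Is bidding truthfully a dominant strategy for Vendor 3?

Yes

Check each profile of the others' bids and compare truth against every alternative bid.
Others bid (5, 5, 27): truth gives -5, best alternative gives -19.
Others bid (5, 5, 34): truth gives -5, best alternative gives -19.
Others bid (5, 19, 5): truth gives -5, best alternative gives -19.
Others bid (5, 19, 19): truth gives -5, best alternative gives -19.
Others bid (5, 19, 27): truth gives -5, best alternative gives -19.
Others bid (5, 19, 34): truth gives -5, best alternative gives -19.
(Remaining 58 profiles checked similarly; truth is weakly best in each.)
In every case the truthful bid is at least as good as any alternative, so it is a dominant strategy.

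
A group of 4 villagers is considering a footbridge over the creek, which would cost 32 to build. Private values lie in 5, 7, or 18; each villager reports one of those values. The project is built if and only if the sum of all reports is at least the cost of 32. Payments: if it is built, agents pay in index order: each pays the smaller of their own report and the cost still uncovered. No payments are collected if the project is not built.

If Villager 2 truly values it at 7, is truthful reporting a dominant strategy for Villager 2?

Consider the case where Villager 1 reports 5, Villager 3 reports 5 and Villager 4 reports 18.
Truthful report 7: project built, pays 7, utility 7 - 7 = 0.
Report 5 instead: project built, pays 5, utility 7 - 5 = 2.
Since 2 > 0, reporting 5 is strictly better here, so truthful reporting is not dominant.

No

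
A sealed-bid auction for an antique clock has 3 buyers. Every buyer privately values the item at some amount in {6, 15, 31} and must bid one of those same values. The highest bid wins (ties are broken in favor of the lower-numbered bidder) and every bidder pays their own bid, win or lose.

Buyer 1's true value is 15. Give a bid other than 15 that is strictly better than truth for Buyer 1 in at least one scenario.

Suppose Buyer 2 bids 6 and Buyer 3 bids 6.
Bid 15: wins, pays 15, utility 15 - 15 = 0.
Bid 6: wins, pays 6, utility 15 - 6 = 9.
So bidding 6 beats truth here (9 > 0).

6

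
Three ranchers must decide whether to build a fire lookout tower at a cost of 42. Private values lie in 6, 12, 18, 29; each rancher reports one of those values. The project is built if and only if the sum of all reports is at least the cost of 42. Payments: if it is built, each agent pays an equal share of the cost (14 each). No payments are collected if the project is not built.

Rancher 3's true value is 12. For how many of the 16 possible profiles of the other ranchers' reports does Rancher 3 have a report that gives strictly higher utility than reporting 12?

4

Others report (6, 29): truth gives -2; report 6 gives 0 > -2. Violating.
Others report (12, 18): truth gives -2; report 6 gives 0 > -2. Violating.
Others report (18, 12): truth gives -2; report 6 gives 0 > -2. Violating.
Others report (29, 6): truth gives -2; report 6 gives 0 > -2. Violating.
Others report (6, 6): truth gives 0; no alternative beats it.
Others report (6, 12): truth gives 0; no alternative beats it.
(Checking all 16 profiles: 4 have a profitable deviation, 12 do not.)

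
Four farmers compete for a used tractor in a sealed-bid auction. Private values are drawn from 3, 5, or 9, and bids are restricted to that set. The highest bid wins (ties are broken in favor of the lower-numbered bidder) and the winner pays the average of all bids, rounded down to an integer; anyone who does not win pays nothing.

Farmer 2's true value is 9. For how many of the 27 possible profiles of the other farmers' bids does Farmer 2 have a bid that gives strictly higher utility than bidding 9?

4

Others bid (3, 3, 3): truth gives 5; bid 5 gives 6 > 5. Violating.
Others bid (3, 3, 5): truth gives 4; bid 5 gives 5 > 4. Violating.
Others bid (3, 5, 3): truth gives 4; bid 5 gives 5 > 4. Violating.
Others bid (3, 5, 5): truth gives 4; bid 5 gives 5 > 4. Violating.
Others bid (3, 3, 9): truth gives 3; no alternative beats it.
Others bid (3, 5, 9): truth gives 3; no alternative beats it.
(Checking all 27 profiles: 4 have a profitable deviation, 23 do not.)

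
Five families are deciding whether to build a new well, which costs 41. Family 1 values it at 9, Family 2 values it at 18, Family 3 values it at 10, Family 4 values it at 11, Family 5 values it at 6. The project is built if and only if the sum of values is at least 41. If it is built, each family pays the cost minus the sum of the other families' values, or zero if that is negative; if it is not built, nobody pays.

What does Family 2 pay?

Total value 54 ≥ cost 41, so the project is built.
The other families' values sum to 36.
Cost minus that sum is 41 - 36 = 5.

5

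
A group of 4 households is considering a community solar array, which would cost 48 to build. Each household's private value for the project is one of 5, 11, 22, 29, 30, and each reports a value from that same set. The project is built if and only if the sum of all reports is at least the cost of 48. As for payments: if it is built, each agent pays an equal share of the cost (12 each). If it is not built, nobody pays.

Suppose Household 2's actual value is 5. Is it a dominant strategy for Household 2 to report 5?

Yes

Check each profile of the others' reports and compare truth against every alternative report.
Others report (5, 5, 29): truth gives 0, best alternative gives -7.
Others report (5, 5, 30): truth gives 0, best alternative gives -7.
Others report (5, 11, 22): truth gives 0, best alternative gives -7.
Others report (5, 22, 11): truth gives 0, best alternative gives -7.
Others report (5, 29, 5): truth gives 0, best alternative gives -7.
Others report (5, 30, 5): truth gives 0, best alternative gives -7.
(Remaining 119 profiles checked similarly; truth is weakly best in each.)
In every case the truthful report is at least as good as any alternative, so it is a dominant strategy.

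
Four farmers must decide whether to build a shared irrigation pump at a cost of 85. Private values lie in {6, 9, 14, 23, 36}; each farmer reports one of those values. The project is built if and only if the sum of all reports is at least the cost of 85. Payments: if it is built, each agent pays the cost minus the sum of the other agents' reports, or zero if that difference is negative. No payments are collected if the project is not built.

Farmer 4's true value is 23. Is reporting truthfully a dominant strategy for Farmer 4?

Check each profile of the others' reports and compare truth against every alternative report.
Others report (14, 36, 36): truth gives 23, best alternative gives 23.
Others report (23, 36, 36): truth gives 23, best alternative gives 23.
Others report (36, 14, 36): truth gives 23, best alternative gives 23.
Others report (36, 23, 36): truth gives 23, best alternative gives 23.
Others report (36, 36, 14): truth gives 23, best alternative gives 23.
Others report (36, 36, 23): truth gives 23, best alternative gives 23.
(Remaining 119 profiles checked similarly; truth is weakly best in each.)
In every case the truthful report is at least as good as any alternative, so it is a dominant strategy.

Yes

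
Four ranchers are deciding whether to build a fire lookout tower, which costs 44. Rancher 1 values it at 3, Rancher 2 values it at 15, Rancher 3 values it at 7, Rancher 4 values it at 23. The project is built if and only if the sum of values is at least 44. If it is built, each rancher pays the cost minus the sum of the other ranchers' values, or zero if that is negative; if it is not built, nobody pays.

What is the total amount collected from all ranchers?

Total value 48 ≥ cost 44, so it is built.
Rancher 1: others sum to 45; max(0, 44 - 45) = 0.
Rancher 2: others sum to 33; max(0, 44 - 33) = 11.
Rancher 3: others sum to 41; max(0, 44 - 41) = 3.
Rancher 4: others sum to 25; max(0, 44 - 25) = 19.
Total collected = 0 + 11 + 3 + 19 = 33.

33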